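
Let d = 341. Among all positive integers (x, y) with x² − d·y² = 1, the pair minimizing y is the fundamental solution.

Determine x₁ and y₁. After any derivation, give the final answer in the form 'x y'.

√341 → a₀=18, period (2,6,1,8,2,…,6,2,36); ℓ=14 even so k=13
step 0: (18, 1)  from 18·(1,0) + (0,1)
step 1: (37, 2)  from 2·(18,1) + (1,0)
step 2: (240, 13)  from 6·(37,2) + (18,1)
step 3: (277, 15)  from 1·(240,13) + (37,2)
step 4: (2456, 133)  from 8·(277,15) + (240,13)
step 5: (5189, 281)  from 2·(2456,133) + (277,15)
…
step 7: (20479, 1109)  from 2·(7645,414) + (5189,281)
step 8: (28124, 1523)  from 1·(20479,1109) + (7645,414)
step 9: (76727, 4155)  from 2·(28124,1523) + (20479,1109)
step 10: (641940, 34763)  from 8·(76727,4155) + (28124,1523)
step 11: (718667, 38918)  from 1·(641940,34763) + (76727,4155)
step 12: (4953942, 268271)  from 6·(718667,38918) + (641940,34763)
step 13: (10626551, 575460)  from 2·(4953942,268271) + (718667,38918)
fundamental: x₁=10626551, y₁=575460  (since 112923586155601 − 341·331154211600 = 1)

10626551 575460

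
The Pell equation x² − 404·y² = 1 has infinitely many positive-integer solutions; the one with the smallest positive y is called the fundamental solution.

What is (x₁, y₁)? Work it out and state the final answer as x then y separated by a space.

[20; 10,40] for √404; ℓ=2 ⇒ convergent index 1
a_0=20:  p_0=20·1+0=20,  q_0=20·0+1=1
a_1=10:  p_1=10·20+1=201,  q_1=10·1+0=10
→ (201, 10).  Check: 201²=40401, 404·10²=40400, difference 1.

201 10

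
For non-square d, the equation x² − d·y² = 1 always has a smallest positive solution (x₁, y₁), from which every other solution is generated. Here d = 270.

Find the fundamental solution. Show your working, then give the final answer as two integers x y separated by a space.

√270 = [16; 2,3,6,3,2,32, …], period ℓ=6 (even) → k=5
i=0: a=16 ⇒ p=16, q=1
…
i=2: a=3 ⇒ p=115, q=7
i=3: a=6 ⇒ p=723, q=44
i=4: a=3 ⇒ p=2284, q=139
i=5: a=2 ⇒ p=5291, q=322
→ (5291, 322).  Check: 5291²=27994681, 270·322²=27994680, difference 1.

5291 322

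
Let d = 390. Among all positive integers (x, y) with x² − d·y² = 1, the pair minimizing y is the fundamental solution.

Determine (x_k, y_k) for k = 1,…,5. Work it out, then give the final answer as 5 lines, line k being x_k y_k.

79 4
12481 632
1971919 99852
311550721 15775984
49223041999 2492505620

√390 = [19; 1,2,1,38, …], period ℓ=4 (even) → k=3
step 0: (19, 1)  from 19·(1,0) + (0,1)
step 1: (20, 1)  from 1·(19,1) + (1,0)
step 2: (59, 3)  from 2·(20,1) + (19,1)
step 3: (79, 4)  from 1·(59,3) + (20,1)
→ (79, 4).  Check: 79²=6241, 390·4²=6240, difference 1.
(79+4√390)^2 = 12481 + 632√390
(79+4√390)^3 = 1971919 + 99852√390
(79+4√390)^4 = 311550721 + 15775984√390
(79+4√390)^5 = 49223041999 + 2492505620√390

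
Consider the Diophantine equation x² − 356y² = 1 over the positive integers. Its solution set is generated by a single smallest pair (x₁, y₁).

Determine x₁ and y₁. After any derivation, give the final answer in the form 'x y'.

500001 26500

√356 = [18; 1,6,1,1,2,…,6,1,36, …], period ℓ=14 (even) → k=13
step 0: (18, 1)  from 18·(1,0) + (0,1)
step 1: (19, 1)  from 1·(18,1) + (1,0)
…
step 4: (283, 15)  from 1·(151,8) + (132,7)
step 5: (717, 38)  from 2·(283,15) + (151,8)
step 6: (1000, 53)  from 1·(717,38) + (283,15)
step 7: (8717, 462)  from 8·(1000,53) + (717,38)
step 8: (9717, 515)  from 1·(8717,462) + (1000,53)
step 9: (28151, 1492)  from 2·(9717,515) + (8717,462)
step 10: (37868, 2007)  from 1·(28151,1492) + (9717,515)
…
step 12: (433982, 23001)  from 6·(66019,3499) + (37868,2007)
step 13: (500001, 26500)  from 1·(433982,23001) + (66019,3499)
fundamental: x₁=500001, y₁=26500  (since 250001000001 − 356·702250000 = 1)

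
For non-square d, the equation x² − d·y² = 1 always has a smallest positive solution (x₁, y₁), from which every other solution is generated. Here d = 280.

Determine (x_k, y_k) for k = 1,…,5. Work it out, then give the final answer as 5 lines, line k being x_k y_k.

√280 = [16; 1,2,1,2,1,32, …], period ℓ=6 (even) → k=5
step 0: (16, 1)  from 16·(1,0) + (0,1)
…
step 4: (184, 11)  from 2·(67,4) + (50,3)
step 5: (251, 15)  from 1·(184,11) + (67,4)
→ (251, 15).  Check: 251²=63001, 280·15²=63000, difference 1.
(251+15√280)^2 = 126001 + 7530√280
(251+15√280)^3 = 63252251 + 3780045√280
(251+15√280)^4 = 31752504001 + 1897575060√280
(251+15√280)^5 = 15939693756251 + 952578900075√280

251 15
126001 7530
63252251 3780045
31752504001 1897575060
15939693756251 952578900075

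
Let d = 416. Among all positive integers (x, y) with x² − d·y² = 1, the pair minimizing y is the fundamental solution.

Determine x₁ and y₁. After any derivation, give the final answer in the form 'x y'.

5201 255

√416 = [20; 2,1,1,9,1,1,2,40, …], period ℓ=8 (even) → k=7
step 0: (20, 1)  from 20·(1,0) + (0,1)
…
step 2: (61, 3)  from 1·(41,2) + (20,1)
…
step 5: (1081, 53)  from 1·(979,48) + (102,5)
step 6: (2060, 101)  from 1·(1081,53) + (979,48)
step 7: (5201, 255)  from 2·(2060,101) + (1081,53)
fundamental: x₁=5201, y₁=255  (since 27050401 − 416·65025 = 1)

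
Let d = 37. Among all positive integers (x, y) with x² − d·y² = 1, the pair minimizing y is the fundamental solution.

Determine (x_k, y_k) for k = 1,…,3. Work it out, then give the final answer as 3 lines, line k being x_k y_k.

73 12
10657 1752
1555849 255780

[6; 12] for √37; ℓ=1 ⇒ convergent index 1
a_0=6:  p_0=6·1+0=6,  q_0=6·0+1=1
a_1=12:  p_1=12·6+1=73,  q_1=12·1+0=12
(x₁, y₁) = (73, 12);  73² − 37·12² = 1 ✓
k=2:  x_2 = 73·73+37·12·12 = 10657,  y_2 = 73·12+12·73 = 1752
k=3:  x_3 = 73·10657+37·12·1752 = 1555849,  y_3 = 73·1752+12·10657 = 255780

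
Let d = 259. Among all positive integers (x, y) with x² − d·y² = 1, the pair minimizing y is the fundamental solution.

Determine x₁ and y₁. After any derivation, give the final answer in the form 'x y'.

847225 52644

√259 = [16; 10,1,2,3,4,3,2,1,10,32, …], period ℓ=10 (even) → k=9
a_0=16:  p_0=16·1+0=16,  q_0=16·0+1=1
…
a_3=2:  p_3=2·177+161=515,  q_3=2·11+10=32
…
a_8=1:  p_8=1·55265+23931=79196,  q_8=1·3434+1487=4921
a_9=10:  p_9=10·79196+55265=847225,  q_9=10·4921+3434=52644
fundamental: x₁=847225, y₁=52644  (since 717790200625 − 259·2771390736 = 1)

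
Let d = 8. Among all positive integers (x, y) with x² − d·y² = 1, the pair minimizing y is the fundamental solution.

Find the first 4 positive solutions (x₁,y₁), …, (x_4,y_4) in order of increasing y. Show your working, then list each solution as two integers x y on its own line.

3 1
17 6
99 35
577 204

d=8: √d = [2; 1,4] (ℓ=2, even), read p_1/q_1
k=0  a_k=2  p_k/q_k = 2/1
k=1  a_k=1  p_k/q_k = 3/1
→ (3, 1).  Check: 3²=9, 8·1²=8, difference 1.
(x_2, y_2) = (3·3 + 8·1·1, 3·1 + 1·3) = (17, 6)
(x_3, y_3) = (3·17 + 8·1·6, 3·6 + 1·17) = (99, 35)
(x_4, y_4) = (3·99 + 8·1·35, 3·35 + 1·99) = (577, 204)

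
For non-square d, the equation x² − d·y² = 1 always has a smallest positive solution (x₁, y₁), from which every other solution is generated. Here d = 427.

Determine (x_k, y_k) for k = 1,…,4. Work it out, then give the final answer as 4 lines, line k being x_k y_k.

62 3
7687 372
953126 46125
118179937 5719128

[20; 1,1,1,40] for √427; ℓ=4 ⇒ convergent index 3
a_0=20:  p_0=20·1+0=20,  q_0=20·0+1=1
a_1=1:  p_1=1·20+1=21,  q_1=1·1+0=1
a_2=1:  p_2=1·21+20=41,  q_2=1·1+1=2
a_3=1:  p_3=1·41+21=62,  q_3=1·2+1=3
→ (62, 3).  Check: 62²=3844, 427·3²=3843, difference 1.
n=2: (62,3)∘(62,3) = (62·62+427·3·3, 62·3+3·62) = (7687,372)
n=3: (7687,372)∘(62,3) = (62·7687+427·3·372, 62·372+3·7687) = (953126,46125)
n=4: (953126,46125)∘(62,3) = (62·953126+427·3·46125, 62·46125+3·953126) = (118179937,5719128)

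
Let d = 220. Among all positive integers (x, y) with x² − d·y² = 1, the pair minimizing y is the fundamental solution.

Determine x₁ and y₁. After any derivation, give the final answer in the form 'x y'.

d=220: √d = [14; 1,4,1,28] (ℓ=4, even), read p_3/q_3
i=0: a=14 ⇒ p=14, q=1
i=1: a=1 ⇒ p=15, q=1
i=2: a=4 ⇒ p=74, q=5
i=3: a=1 ⇒ p=89, q=6
(x₁, y₁) = (89, 6);  89² − 220·6² = 1 ✓

89 6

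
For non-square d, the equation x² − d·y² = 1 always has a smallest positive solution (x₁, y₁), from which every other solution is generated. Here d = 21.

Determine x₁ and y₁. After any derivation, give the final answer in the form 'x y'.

55 12

√21 = [4; 1,1,2,1,1,8, …], period ℓ=6 (even) → k=5
k=0  a_k=4  p_k/q_k = 4/1
k=1  a_k=1  p_k/q_k = 5/1
k=2  a_k=1  p_k/q_k = 9/2
…
k=4  a_k=1  p_k/q_k = 32/7
k=5  a_k=1  p_k/q_k = 55/12
fundamental: x₁=55, y₁=12  (since 3025 − 21·144 = 1)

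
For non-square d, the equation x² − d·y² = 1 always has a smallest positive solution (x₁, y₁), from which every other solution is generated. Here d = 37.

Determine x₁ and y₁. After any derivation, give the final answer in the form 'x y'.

√37 → a₀=6, period (12); ℓ=1 odd so k=1
i=0: a=6 ⇒ p=6, q=1
i=1: a=12 ⇒ p=73, q=12
→ (73, 12).  Check: 73²=5329, 37·12²=5328, difference 1.

73 12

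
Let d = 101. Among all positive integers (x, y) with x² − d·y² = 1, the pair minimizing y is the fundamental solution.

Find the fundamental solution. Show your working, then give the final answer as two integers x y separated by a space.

201 20

[10; 20] for √101; ℓ=1 ⇒ convergent index 1
i=0: a=10 ⇒ p=10, q=1
i=1: a=20 ⇒ p=201, q=20
(x₁, y₁) = (201, 20);  201² − 101·20² = 1 ✓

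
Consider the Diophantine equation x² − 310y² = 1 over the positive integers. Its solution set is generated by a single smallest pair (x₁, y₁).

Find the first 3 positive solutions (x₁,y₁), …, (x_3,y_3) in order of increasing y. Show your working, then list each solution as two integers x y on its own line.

√310 = [17; 1,1,1,1,5,…,1,1,34, …], period ℓ=16 (even) → k=15
i=0: a=17 ⇒ p=17, q=1
…
i=3: a=1 ⇒ p=53, q=3
…
i=5: a=5 ⇒ p=493, q=28
…
i=8: a=2 ⇒ p=5687, q=323
…
i=11: a=5 ⇒ p=152387, q=8655
i=12: a=1 ⇒ p=181315, q=10298
i=13: a=1 ⇒ p=333702, q=18953
i=14: a=1 ⇒ p=515017, q=29251
i=15: a=1 ⇒ p=848719, q=48204
fundamental: x₁=848719, y₁=48204  (since 720323940961 − 310·2323625616 = 1)
(x_2, y_2) = (848719·848719 + 310·48204·48204, 848719·48204 + 48204·848719) = (1440647881921, 81823301352)
(x_3, y_3) = (848719·1440647881921 + 310·48204·81823301352, 848719·81823301352 + 48204·1440647881921) = (2445410459391369679, 138889981000287972)

848719 48204
1440647881921 81823301352
2445410459391369679 138889981000287972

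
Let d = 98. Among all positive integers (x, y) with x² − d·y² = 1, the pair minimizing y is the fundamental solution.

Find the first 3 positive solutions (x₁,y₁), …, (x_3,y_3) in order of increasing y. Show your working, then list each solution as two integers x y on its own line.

√98 = [9; 1,8,1,18, …], period ℓ=4 (even) → k=3
a_0=9:  p_0=9·1+0=9,  q_0=9·0+1=1
a_1=1:  p_1=1·9+1=10,  q_1=1·1+0=1
a_2=8:  p_2=8·10+9=89,  q_2=8·1+1=9
a_3=1:  p_3=1·89+10=99,  q_3=1·9+1=10
(x₁, y₁) = (99, 10);  99² − 98·10² = 1 ✓
k=2:  x_2 = 99·99+98·10·10 = 19601,  y_2 = 99·10+10·99 = 1980
k=3:  x_3 = 99·19601+98·10·1980 = 3880899,  y_3 = 99·1980+10·19601 = 392030

99 10
19601 1980
3880899 392030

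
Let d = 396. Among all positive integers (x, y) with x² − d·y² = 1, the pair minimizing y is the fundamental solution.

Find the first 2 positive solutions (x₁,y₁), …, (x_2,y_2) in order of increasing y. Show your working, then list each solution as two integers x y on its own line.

199 10
79201 3980

√396 = [19; 1,8,1,38, …], period ℓ=4 (even) → k=3
i=0: a=19 ⇒ p=19, q=1
i=1: a=1 ⇒ p=20, q=1
i=2: a=8 ⇒ p=179, q=9
i=3: a=1 ⇒ p=199, q=10
(x₁, y₁) = (199, 10);  199² − 396·10² = 1 ✓
(x_2, y_2) = (199·199 + 396·10·10, 199·10 + 10·199) = (79201, 3980)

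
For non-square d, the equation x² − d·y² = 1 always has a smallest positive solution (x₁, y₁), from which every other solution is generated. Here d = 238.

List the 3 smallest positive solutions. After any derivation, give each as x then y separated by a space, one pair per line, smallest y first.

11663 756
272051137 17634456
6345864809999 411341319900

√238 = [15; 2,2,1,14,1,2,2,30, …], period ℓ=8 (even) → k=7
step 0: (15, 1)  from 15·(1,0) + (0,1)
step 1: (31, 2)  from 2·(15,1) + (1,0)
…
step 6: (4983, 323)  from 2·(1697,110) + (1589,103)
step 7: (11663, 756)  from 2·(4983,323) + (1697,110)
fundamental: x₁=11663, y₁=756  (since 136025569 − 238·571536 = 1)
k=2:  x_2 = 11663·11663+238·756·756 = 272051137,  y_2 = 11663·756+756·11663 = 17634456
k=3:  x_3 = 11663·272051137+238·756·17634456 = 6345864809999,  y_3 = 11663·17634456+756·272051137 = 411341319900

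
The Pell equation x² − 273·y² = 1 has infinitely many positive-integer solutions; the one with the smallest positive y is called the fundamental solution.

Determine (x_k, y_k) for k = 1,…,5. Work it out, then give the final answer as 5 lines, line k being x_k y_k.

727 44
1057057 63976
1536960151 93021060
2234739002497 135252557264
3249308972670487 196657125240796

√273 = [16; 1,1,10,1,1,32, …], period ℓ=6 (even) → k=5
a_0=16:  p_0=16·1+0=16,  q_0=16·0+1=1
…
a_4=1:  p_4=1·347+33=380,  q_4=1·21+2=23
a_5=1:  p_5=1·380+347=727,  q_5=1·23+21=44
(x₁, y₁) = (727, 44);  727² − 273·44² = 1 ✓
k=2:  x_2 = 727·727+273·44·44 = 1057057,  y_2 = 727·44+44·727 = 63976
k=3:  x_3 = 727·1057057+273·44·63976 = 1536960151,  y_3 = 727·63976+44·1057057 = 93021060
k=4:  x_4 = 727·1536960151+273·44·93021060 = 2234739002497,  y_4 = 727·93021060+44·1536960151 = 135252557264
k=5:  x_5 = 727·2234739002497+273·44·135252557264 = 3249308972670487,  y_5 = 727·135252557264+44·2234739002497 = 196657125240796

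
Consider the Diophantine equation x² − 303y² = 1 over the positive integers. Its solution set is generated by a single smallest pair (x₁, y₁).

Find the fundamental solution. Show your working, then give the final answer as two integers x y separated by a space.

2524 145

[17; 2,2,5,2,2,34] for √303; ℓ=6 ⇒ convergent index 5
a_0=17:  p_0=17·1+0=17,  q_0=17·0+1=1
a_1=2:  p_1=2·17+1=35,  q_1=2·1+0=2
a_2=2:  p_2=2·35+17=87,  q_2=2·2+1=5
…
a_4=2:  p_4=2·470+87=1027,  q_4=2·27+5=59
a_5=2:  p_5=2·1027+470=2524,  q_5=2·59+27=145
(x₁, y₁) = (2524, 145);  2524² − 303·145² = 1 ✓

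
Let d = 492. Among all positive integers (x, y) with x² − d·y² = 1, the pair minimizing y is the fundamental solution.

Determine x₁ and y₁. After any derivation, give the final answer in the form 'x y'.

29767 1342

d=492: √d = [22; 5,1,1,10,1,1,5,44] (ℓ=8, even), read p_7/q_7
k=0  a_k=22  p_k/q_k = 22/1
k=1  a_k=5  p_k/q_k = 111/5
k=2  a_k=1  p_k/q_k = 133/6
…
k=4  a_k=10  p_k/q_k = 2573/116
…
k=6  a_k=1  p_k/q_k = 5390/243
k=7  a_k=5  p_k/q_k = 29767/1342
→ (29767, 1342).  Check: 29767²=886074289, 492·1342²=886074288, difference 1.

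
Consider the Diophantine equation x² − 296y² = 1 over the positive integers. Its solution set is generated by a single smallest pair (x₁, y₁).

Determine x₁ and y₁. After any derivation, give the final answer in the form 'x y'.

d=296: √d = [17; 4,1,7,1,4,34] (ℓ=6, even), read p_5/q_5
a_0=17:  p_0=17·1+0=17,  q_0=17·0+1=1
…
a_2=1:  p_2=1·69+17=86,  q_2=1·4+1=5
a_3=7:  p_3=7·86+69=671,  q_3=7·5+4=39
a_4=1:  p_4=1·671+86=757,  q_4=1·39+5=44
a_5=4:  p_5=4·757+671=3699,  q_5=4·44+39=215
(x₁, y₁) = (3699, 215);  3699² − 296·215² = 1 ✓

3699 215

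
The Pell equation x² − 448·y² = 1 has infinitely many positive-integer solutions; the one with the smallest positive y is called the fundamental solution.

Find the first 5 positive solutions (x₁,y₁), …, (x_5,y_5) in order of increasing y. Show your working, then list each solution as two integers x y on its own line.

127 6
32257 1524
8193151 387090
2081028097 98319336
528572943487 24972724254

√448 = [21; 6,42, …], period ℓ=2 (even) → k=1
a_0=21:  p_0=21·1+0=21,  q_0=21·0+1=1
a_1=6:  p_1=6·21+1=127,  q_1=6·1+0=6
→ (127, 6).  Check: 127²=16129, 448·6²=16128, difference 1.
(127+6√448)^2 = 32257 + 1524√448
(127+6√448)^3 = 8193151 + 387090√448
(127+6√448)^4 = 2081028097 + 98319336√448
(127+6√448)^5 = 528572943487 + 24972724254√448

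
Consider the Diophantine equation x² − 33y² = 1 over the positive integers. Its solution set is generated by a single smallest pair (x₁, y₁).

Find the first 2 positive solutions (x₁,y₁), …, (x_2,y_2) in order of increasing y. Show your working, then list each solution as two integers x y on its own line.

23 4
1057 184

[5; 1,2,1,10] for √33; ℓ=4 ⇒ convergent index 3
i=0: a=5 ⇒ p=5, q=1
i=1: a=1 ⇒ p=6, q=1
i=2: a=2 ⇒ p=17, q=3
i=3: a=1 ⇒ p=23, q=4
(x₁, y₁) = (23, 4);  23² − 33·4² = 1 ✓
n=2: (23,4)∘(23,4) = (23·23+33·4·4, 23·4+4·23) = (1057,184)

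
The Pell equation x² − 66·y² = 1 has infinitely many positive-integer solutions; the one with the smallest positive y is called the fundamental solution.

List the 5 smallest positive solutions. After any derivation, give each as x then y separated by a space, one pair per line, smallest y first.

√66 = [8; 8,16, …], period ℓ=2 (even) → k=1
step 0: (8, 1)  from 8·(1,0) + (0,1)
step 1: (65, 8)  from 8·(8,1) + (1,0)
fundamental: x₁=65, y₁=8  (since 4225 − 66·64 = 1)
n=2: (65,8)∘(65,8) = (65·65+66·8·8, 65·8+8·65) = (8449,1040)
n=3: (8449,1040)∘(65,8) = (65·8449+66·8·1040, 65·1040+8·8449) = (1098305,135192)
n=4: (1098305,135192)∘(65,8) = (65·1098305+66·8·135192, 65·135192+8·1098305) = (142771201,17573920)
n=5: (142771201,17573920)∘(65,8) = (65·142771201+66·8·17573920, 65·17573920+8·142771201) = (18559157825,2284474408)

65 8
8449 1040
1098305 135192
142771201 17573920
18559157825 2284474408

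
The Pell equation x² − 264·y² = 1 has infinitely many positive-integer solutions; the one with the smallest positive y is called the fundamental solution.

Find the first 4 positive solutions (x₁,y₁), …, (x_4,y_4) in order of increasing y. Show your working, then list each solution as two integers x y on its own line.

[16; 4,32] for √264; ℓ=2 ⇒ convergent index 1
k=0  a_k=16  p_k/q_k = 16/1
k=1  a_k=4  p_k/q_k = 65/4
fundamental: x₁=65, y₁=4  (since 4225 − 264·16 = 1)
k=2:  x_2 = 65·65+264·4·4 = 8449,  y_2 = 65·4+4·65 = 520
k=3:  x_3 = 65·8449+264·4·520 = 1098305,  y_3 = 65·520+4·8449 = 67596
k=4:  x_4 = 65·1098305+264·4·67596 = 142771201,  y_4 = 65·67596+4·1098305 = 8786960

65 4
8449 520
1098305 67596
142771201 8786960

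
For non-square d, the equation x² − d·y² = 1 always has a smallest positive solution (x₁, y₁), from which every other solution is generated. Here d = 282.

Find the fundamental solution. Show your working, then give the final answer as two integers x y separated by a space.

d=282: √d = [16; 1,3,1,4,1,3,1,32] (ℓ=8, even), read p_7/q_7
k=0  a_k=16  p_k/q_k = 16/1
…
k=2  a_k=3  p_k/q_k = 67/4
k=3  a_k=1  p_k/q_k = 84/5
k=4  a_k=4  p_k/q_k = 403/24
…
k=6  a_k=3  p_k/q_k = 1864/111
k=7  a_k=1  p_k/q_k = 2351/140
fundamental: x₁=2351, y₁=140  (since 5527201 − 282·19600 = 1)

2351 140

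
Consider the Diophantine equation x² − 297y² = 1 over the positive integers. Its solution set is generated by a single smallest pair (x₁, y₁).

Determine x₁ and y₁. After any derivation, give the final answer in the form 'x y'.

√297 → a₀=17, period (4,3,1,1,2,1,1,3,4,34); ℓ=10 even so k=9
i=0: a=17 ⇒ p=17, q=1
i=1: a=4 ⇒ p=69, q=4
i=2: a=3 ⇒ p=224, q=13
i=3: a=1 ⇒ p=293, q=17
i=4: a=1 ⇒ p=517, q=30
i=5: a=2 ⇒ p=1327, q=77
…
i=7: a=1 ⇒ p=3171, q=184
i=8: a=3 ⇒ p=11357, q=659
i=9: a=4 ⇒ p=48599, q=2820
(x₁, y₁) = (48599, 2820);  48599² − 297·2820² = 1 ✓

48599 2820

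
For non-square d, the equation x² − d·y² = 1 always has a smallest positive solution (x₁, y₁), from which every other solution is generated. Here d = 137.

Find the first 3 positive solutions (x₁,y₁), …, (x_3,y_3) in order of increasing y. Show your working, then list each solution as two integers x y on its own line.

√137 → a₀=11, period (1,2,2,1,1,2,2,1,22); ℓ=9 odd so k=17
i=0: a=11 ⇒ p=11, q=1
i=1: a=1 ⇒ p=12, q=1
i=2: a=2 ⇒ p=35, q=3
…
i=4: a=1 ⇒ p=117, q=10
i=5: a=1 ⇒ p=199, q=17
i=6: a=2 ⇒ p=515, q=44
i=7: a=2 ⇒ p=1229, q=105
i=8: a=1 ⇒ p=1744, q=149
i=9: a=22 ⇒ p=39597, q=3383
i=10: a=1 ⇒ p=41341, q=3532
i=11: a=2 ⇒ p=122279, q=10447
…
i=14: a=1 ⇒ p=694077, q=59299
i=15: a=2 ⇒ p=1796332, q=153471
i=16: a=2 ⇒ p=4286741, q=366241
i=17: a=1 ⇒ p=6083073, q=519712
(x₁, y₁) = (6083073, 519712);  6083073² − 137·519712² = 1 ✓
k=2:  x_2 = 6083073·6083073+137·519712·519712 = 74007554246657,  y_2 = 6083073·519712+519712·6083073 = 6322892069952
k=3:  x_3 = 6083073·74007554246657+137·519712·6322892069952 = 900386710067742990849,  y_3 = 6083073·6322892069952+519712·74007554246657 = 76925228065277725280

6083073 519712
74007554246657 6322892069952
900386710067742990849 76925228065277725280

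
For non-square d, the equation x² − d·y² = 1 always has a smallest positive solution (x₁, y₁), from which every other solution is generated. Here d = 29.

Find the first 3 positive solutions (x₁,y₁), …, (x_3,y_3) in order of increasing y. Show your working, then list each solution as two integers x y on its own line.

√29 = [5; 2,1,1,2,10, …], period ℓ=5 (odd) → k=9
step 0: (5, 1)  from 5·(1,0) + (0,1)
step 1: (11, 2)  from 2·(5,1) + (1,0)
step 2: (16, 3)  from 1·(11,2) + (5,1)
step 3: (27, 5)  from 1·(16,3) + (11,2)
step 4: (70, 13)  from 2·(27,5) + (16,3)
step 5: (727, 135)  from 10·(70,13) + (27,5)
…
step 7: (2251, 418)  from 1·(1524,283) + (727,135)
step 8: (3775, 701)  from 1·(2251,418) + (1524,283)
step 9: (9801, 1820)  from 2·(3775,701) + (2251,418)
(x₁, y₁) = (9801, 1820);  9801² − 29·1820² = 1 ✓
(9801+1820√29)^2 = 192119201 + 35675640√29
(9801+1820√29)^3 = 3765920568201 + 699313893460√29

9801 1820
192119201 35675640
3765920568201 699313893460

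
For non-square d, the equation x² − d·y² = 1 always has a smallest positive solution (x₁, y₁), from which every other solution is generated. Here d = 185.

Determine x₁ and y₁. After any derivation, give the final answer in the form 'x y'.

√185 → a₀=13, period (1,1,1,1,26); ℓ=5 odd so k=9
i=0: a=13 ⇒ p=13, q=1
i=1: a=1 ⇒ p=14, q=1
i=2: a=1 ⇒ p=27, q=2
i=3: a=1 ⇒ p=41, q=3
i=4: a=1 ⇒ p=68, q=5
i=5: a=26 ⇒ p=1809, q=133
i=6: a=1 ⇒ p=1877, q=138
i=7: a=1 ⇒ p=3686, q=271
i=8: a=1 ⇒ p=5563, q=409
i=9: a=1 ⇒ p=9249, q=680
(x₁, y₁) = (9249, 680);  9249² − 185·680² = 1 ✓

9249 680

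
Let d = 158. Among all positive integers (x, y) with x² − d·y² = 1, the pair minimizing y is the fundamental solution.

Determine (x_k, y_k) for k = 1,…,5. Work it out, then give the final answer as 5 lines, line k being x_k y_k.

√158 → a₀=12, period (1,1,3,12,3,1,1,24); ℓ=8 even so k=7
step 0: (12, 1)  from 12·(1,0) + (0,1)
…
step 3: (88, 7)  from 3·(25,2) + (13,1)
…
step 5: (3331, 265)  from 3·(1081,86) + (88,7)
step 6: (4412, 351)  from 1·(3331,265) + (1081,86)
step 7: (7743, 616)  from 1·(4412,351) + (3331,265)
→ (7743, 616).  Check: 7743²=59954049, 158·616²=59954048, difference 1.
(x_2, y_2) = (7743·7743 + 158·616·616, 7743·616 + 616·7743) = (119908097, 9539376)
(x_3, y_3) = (7743·119908097 + 158·616·9539376, 7743·9539376 + 616·119908097) = (1856896782399, 147726776120)
(x_4, y_4) = (7743·1856896782399 + 158·616·147726776120, 7743·147726776120 + 616·1856896782399) = (28755903452322817, 2287696845454944)
(x_5, y_5) = (7743·28755903452322817 + 158·616·2287696845454944, 7743·2287696845454944 + 616·28755903452322817) = (445313919005774361663, 35427273200988486664)

7743 616
119908097 9539376
1856896782399 147726776120
28755903452322817 2287696845454944
445313919005774361663 35427273200988486664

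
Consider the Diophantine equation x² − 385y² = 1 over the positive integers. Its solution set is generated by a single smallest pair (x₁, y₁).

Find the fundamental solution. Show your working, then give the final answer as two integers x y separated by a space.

√385 → a₀=19, period (1,1,1,1,1,…,1,1,38); ℓ=16 even so k=15
i=0: a=19 ⇒ p=19, q=1
…
i=6: a=3 ⇒ p=569, q=29
i=7: a=1 ⇒ p=726, q=37
i=8: a=2 ⇒ p=2021, q=103
…
i=14: a=1 ⇒ p=59551, q=3035
i=15: a=1 ⇒ p=95831, q=4884
→ (95831, 4884).  Check: 95831²=9183580561, 385·4884²=9183580560, difference 1.

95831 4884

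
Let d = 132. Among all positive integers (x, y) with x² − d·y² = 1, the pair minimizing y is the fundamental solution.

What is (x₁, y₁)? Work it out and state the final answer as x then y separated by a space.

[11; 2,22] for √132; ℓ=2 ⇒ convergent index 1
step 0: (11, 1)  from 11·(1,0) + (0,1)
step 1: (23, 2)  from 2·(11,1) + (1,0)
fundamental: x₁=23, y₁=2  (since 529 − 132·4 = 1)

23 2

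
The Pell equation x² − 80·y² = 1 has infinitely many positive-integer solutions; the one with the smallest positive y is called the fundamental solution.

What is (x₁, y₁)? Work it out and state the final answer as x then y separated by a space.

√80 → a₀=8, period (1,16); ℓ=2 even so k=1
i=0: a=8 ⇒ p=8, q=1
i=1: a=1 ⇒ p=9, q=1
(x₁, y₁) = (9, 1);  9² − 80·1² = 1 ✓

9 1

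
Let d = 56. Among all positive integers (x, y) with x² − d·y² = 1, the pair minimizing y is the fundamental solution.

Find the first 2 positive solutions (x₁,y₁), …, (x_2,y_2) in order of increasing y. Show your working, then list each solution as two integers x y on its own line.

15 2
449 60

d=56: √d = [7; 2,14] (ℓ=2, even), read p_1/q_1
k=0  a_k=7  p_k/q_k = 7/1
k=1  a_k=2  p_k/q_k = 15/2
fundamental: x₁=15, y₁=2  (since 225 − 56·4 = 1)
(x_2, y_2) = (15·15 + 56·2·2, 15·2 + 2·15) = (449, 60)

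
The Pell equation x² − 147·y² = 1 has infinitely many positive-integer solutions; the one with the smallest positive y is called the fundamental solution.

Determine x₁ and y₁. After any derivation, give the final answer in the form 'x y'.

√147 = [12; 8,24, …], period ℓ=2 (even) → k=1
step 0: (12, 1)  from 12·(1,0) + (0,1)
step 1: (97, 8)  from 8·(12,1) + (1,0)
(x₁, y₁) = (97, 8);  97² − 147·8² = 1 ✓

97 8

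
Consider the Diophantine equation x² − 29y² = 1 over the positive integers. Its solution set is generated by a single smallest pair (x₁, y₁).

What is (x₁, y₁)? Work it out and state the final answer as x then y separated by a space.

√29 → a₀=5, period (2,1,1,2,10); ℓ=5 odd so k=9
step 0: (5, 1)  from 5·(1,0) + (0,1)
step 1: (11, 2)  from 2·(5,1) + (1,0)
step 2: (16, 3)  from 1·(11,2) + (5,1)
step 3: (27, 5)  from 1·(16,3) + (11,2)
step 4: (70, 13)  from 2·(27,5) + (16,3)
step 5: (727, 135)  from 10·(70,13) + (27,5)
step 6: (1524, 283)  from 2·(727,135) + (70,13)
step 7: (2251, 418)  from 1·(1524,283) + (727,135)
step 8: (3775, 701)  from 1·(2251,418) + (1524,283)
step 9: (9801, 1820)  from 2·(3775,701) + (2251,418)
(x₁, y₁) = (9801, 1820);  9801² − 29·1820² = 1 ✓

9801 1820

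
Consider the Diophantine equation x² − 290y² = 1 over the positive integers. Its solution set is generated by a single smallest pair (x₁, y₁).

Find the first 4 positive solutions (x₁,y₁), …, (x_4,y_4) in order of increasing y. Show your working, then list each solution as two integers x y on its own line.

√290 → a₀=17, period (34); ℓ=1 odd so k=1
k=0  a_k=17  p_k/q_k = 17/1
k=1  a_k=34  p_k/q_k = 579/34
→ (579, 34).  Check: 579²=335241, 290·34²=335240, difference 1.
(x_2, y_2) = (579·579 + 290·34·34, 579·34 + 34·579) = (670481, 39372)
(x_3, y_3) = (579·670481 + 290·34·39372, 579·39372 + 34·670481) = (776416419, 45592742)
(x_4, y_4) = (579·776416419 + 290·34·45592742, 579·45592742 + 34·776416419) = (899089542721, 52796355864)

579 34
670481 39372
776416419 45592742
899089542721 52796355864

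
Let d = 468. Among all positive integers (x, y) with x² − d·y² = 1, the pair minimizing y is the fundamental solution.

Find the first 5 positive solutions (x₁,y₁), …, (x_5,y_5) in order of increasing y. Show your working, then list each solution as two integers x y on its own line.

√468 = [21; 1,1,1,2,1,1,1,42, …], period ℓ=8 (even) → k=7
i=0: a=21 ⇒ p=21, q=1
…
i=4: a=2 ⇒ p=173, q=8
…
i=6: a=1 ⇒ p=411, q=19
i=7: a=1 ⇒ p=649, q=30
fundamental: x₁=649, y₁=30  (since 421201 − 468·900 = 1)
k=2:  x_2 = 649·649+468·30·30 = 842401,  y_2 = 649·30+30·649 = 38940
k=3:  x_3 = 649·842401+468·30·38940 = 1093435849,  y_3 = 649·38940+30·842401 = 50544090
k=4:  x_4 = 649·1093435849+468·30·50544090 = 1419278889601,  y_4 = 649·50544090+30·1093435849 = 65606189880
k=5:  x_5 = 649·1419278889601+468·30·65606189880 = 1842222905266249,  y_5 = 649·65606189880+30·1419278889601 = 85156783920150

649 30
842401 38940
1093435849 50544090
1419278889601 65606189880
1842222905266249 85156783920150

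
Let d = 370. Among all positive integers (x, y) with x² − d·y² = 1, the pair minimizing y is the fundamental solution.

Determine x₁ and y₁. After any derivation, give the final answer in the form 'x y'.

d=370: √d = [19; 4,4,38] (ℓ=3, odd), read p_5/q_5
k=0  a_k=19  p_k/q_k = 19/1
k=1  a_k=4  p_k/q_k = 77/4
…
k=4  a_k=4  p_k/q_k = 50339/2617
k=5  a_k=4  p_k/q_k = 213859/11118
→ (213859, 11118).  Check: 213859²=45735671881, 370·11118²=45735671880, difference 1.

213859 11118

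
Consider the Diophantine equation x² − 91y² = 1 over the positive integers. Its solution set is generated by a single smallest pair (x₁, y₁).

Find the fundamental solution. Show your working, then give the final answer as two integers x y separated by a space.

1574 165

√91 = [9; 1,1,5,1,5,1,1,18, …], period ℓ=8 (even) → k=7
a_0=9:  p_0=9·1+0=9,  q_0=9·0+1=1
…
a_6=1:  p_6=1·725+124=849,  q_6=1·76+13=89
a_7=1:  p_7=1·849+725=1574,  q_7=1·89+76=165
(x₁, y₁) = (1574, 165);  1574² − 91·165² = 1 ✓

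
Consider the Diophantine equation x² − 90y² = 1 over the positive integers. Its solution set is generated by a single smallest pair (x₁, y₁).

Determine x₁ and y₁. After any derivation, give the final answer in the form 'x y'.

19 2

[9; 2,18] for √90; ℓ=2 ⇒ convergent index 1
i=0: a=9 ⇒ p=9, q=1
i=1: a=2 ⇒ p=19, q=2
→ (19, 2).  Check: 19²=361, 90·2²=360, difference 1.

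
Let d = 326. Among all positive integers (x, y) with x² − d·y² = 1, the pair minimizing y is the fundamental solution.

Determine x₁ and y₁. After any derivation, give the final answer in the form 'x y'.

√326 → a₀=18, period (18,36); ℓ=2 even so k=1
a_0=18:  p_0=18·1+0=18,  q_0=18·0+1=1
a_1=18:  p_1=18·18+1=325,  q_1=18·1+0=18
fundamental: x₁=325, y₁=18  (since 105625 − 326·324 = 1)

325 18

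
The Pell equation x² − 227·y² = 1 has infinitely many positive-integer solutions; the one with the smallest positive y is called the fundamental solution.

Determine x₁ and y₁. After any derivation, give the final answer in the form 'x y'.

[15; 15,30] for √227; ℓ=2 ⇒ convergent index 1
step 0: (15, 1)  from 15·(1,0) + (0,1)
step 1: (226, 15)  from 15·(15,1) + (1,0)
(x₁, y₁) = (226, 15);  226² − 227·15² = 1 ✓

226 15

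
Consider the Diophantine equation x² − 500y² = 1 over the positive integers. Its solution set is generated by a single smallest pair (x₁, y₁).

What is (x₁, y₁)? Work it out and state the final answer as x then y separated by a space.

930249 41602

√500 → a₀=22, period (2,1,3,2,1,…,1,2,44); ℓ=14 even so k=13
a_0=22:  p_0=22·1+0=22,  q_0=22·0+1=1
a_1=2:  p_1=2·22+1=45,  q_1=2·1+0=2
…
a_9=1:  p_9=1·15809+14445=30254,  q_9=1·707+646=1353
…
a_12=1:  p_12=1·259205+76317=335522,  q_12=1·11592+3413=15005
a_13=2:  p_13=2·335522+259205=930249,  q_13=2·15005+11592=41602
(x₁, y₁) = (930249, 41602);  930249² − 500·41602² = 1 ✓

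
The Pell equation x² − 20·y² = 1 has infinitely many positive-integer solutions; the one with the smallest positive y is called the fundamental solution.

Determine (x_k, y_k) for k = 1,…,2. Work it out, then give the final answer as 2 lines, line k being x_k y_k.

√20 → a₀=4, period (2,8); ℓ=2 even so k=1
step 0: (4, 1)  from 4·(1,0) + (0,1)
step 1: (9, 2)  from 2·(4,1) + (1,0)
fundamental: x₁=9, y₁=2  (since 81 − 20·4 = 1)
(9+2√20)^2 = 161 + 36√20

9 2
161 36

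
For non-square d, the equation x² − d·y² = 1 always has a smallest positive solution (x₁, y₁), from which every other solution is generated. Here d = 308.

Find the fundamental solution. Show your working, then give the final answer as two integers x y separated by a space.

[17; 1,1,4,1,1,34] for √308; ℓ=6 ⇒ convergent index 5
k=0  a_k=17  p_k/q_k = 17/1
k=1  a_k=1  p_k/q_k = 18/1
…
k=3  a_k=4  p_k/q_k = 158/9
k=4  a_k=1  p_k/q_k = 193/11
k=5  a_k=1  p_k/q_k = 351/20
fundamental: x₁=351, y₁=20  (since 123201 − 308·400 = 1)

351 20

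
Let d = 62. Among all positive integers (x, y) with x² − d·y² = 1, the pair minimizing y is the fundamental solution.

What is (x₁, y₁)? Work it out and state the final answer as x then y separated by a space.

d=62: √d = [7; 1,6,1,14] (ℓ=4, even), read p_3/q_3
k=0  a_k=7  p_k/q_k = 7/1
k=1  a_k=1  p_k/q_k = 8/1
k=2  a_k=6  p_k/q_k = 55/7
k=3  a_k=1  p_k/q_k = 63/8
fundamental: x₁=63, y₁=8  (since 3969 − 62·64 = 1)

63 8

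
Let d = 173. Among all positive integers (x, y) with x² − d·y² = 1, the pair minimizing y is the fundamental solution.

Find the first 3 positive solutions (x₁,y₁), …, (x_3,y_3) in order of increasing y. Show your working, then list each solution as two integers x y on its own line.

2499849 190060
12498490045601 950242601880
62488675684008728649 4750926036134042180

d=173: √d = [13; 6,1,1,6,26] (ℓ=5, odd), read p_9/q_9
step 0: (13, 1)  from 13·(1,0) + (0,1)
step 1: (79, 6)  from 6·(13,1) + (1,0)
…
step 3: (171, 13)  from 1·(92,7) + (79,6)
step 4: (1118, 85)  from 6·(171,13) + (92,7)
step 5: (29239, 2223)  from 26·(1118,85) + (171,13)
step 6: (176552, 13423)  from 6·(29239,2223) + (1118,85)
step 7: (205791, 15646)  from 1·(176552,13423) + (29239,2223)
step 8: (382343, 29069)  from 1·(205791,15646) + (176552,13423)
step 9: (2499849, 190060)  from 6·(382343,29069) + (205791,15646)
(x₁, y₁) = (2499849, 190060);  2499849² − 173·190060² = 1 ✓
n=2: (2499849,190060)∘(2499849,190060) = (2499849·2499849+173·190060·190060, 2499849·190060+190060·2499849) = (12498490045601,950242601880)
n=3: (12498490045601,950242601880)∘(2499849,190060) = (2499849·12498490045601+173·190060·950242601880, 2499849·950242601880+190060·12498490045601) = (62488675684008728649,4750926036134042180)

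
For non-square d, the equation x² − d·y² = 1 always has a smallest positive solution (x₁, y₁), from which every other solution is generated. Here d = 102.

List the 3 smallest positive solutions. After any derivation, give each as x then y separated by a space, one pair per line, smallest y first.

√102 → a₀=10, period (10,20); ℓ=2 even so k=1
step 0: (10, 1)  from 10·(1,0) + (0,1)
step 1: (101, 10)  from 10·(10,1) + (1,0)
(x₁, y₁) = (101, 10);  101² − 102·10² = 1 ✓
k=2:  x_2 = 101·101+102·10·10 = 20401,  y_2 = 101·10+10·101 = 2020
k=3:  x_3 = 101·20401+102·10·2020 = 4120901,  y_3 = 101·2020+10·20401 = 408030

101 10
20401 2020
4120901 408030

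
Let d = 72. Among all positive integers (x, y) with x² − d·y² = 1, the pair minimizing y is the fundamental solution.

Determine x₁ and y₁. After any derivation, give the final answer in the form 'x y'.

[8; 2,16] for √72; ℓ=2 ⇒ convergent index 1
i=0: a=8 ⇒ p=8, q=1
i=1: a=2 ⇒ p=17, q=2
→ (17, 2).  Check: 17²=289, 72·2²=288, difference 1.

17 2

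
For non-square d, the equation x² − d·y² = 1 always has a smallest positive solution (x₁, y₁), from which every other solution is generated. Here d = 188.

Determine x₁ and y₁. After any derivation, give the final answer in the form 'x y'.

4607 336

[13; 1,2,2,6,2,2,1,26] for √188; ℓ=8 ⇒ convergent index 7
step 0: (13, 1)  from 13·(1,0) + (0,1)
step 1: (14, 1)  from 1·(13,1) + (1,0)
…
step 5: (1330, 97)  from 2·(617,45) + (96,7)
step 6: (3277, 239)  from 2·(1330,97) + (617,45)
step 7: (4607, 336)  from 1·(3277,239) + (1330,97)
fundamental: x₁=4607, y₁=336  (since 21224449 − 188·112896 = 1)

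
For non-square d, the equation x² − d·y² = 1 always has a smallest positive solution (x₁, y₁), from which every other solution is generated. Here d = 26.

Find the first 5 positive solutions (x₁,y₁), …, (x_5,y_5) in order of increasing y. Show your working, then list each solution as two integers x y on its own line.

√26 = [5; 10, …], period ℓ=1 (odd) → k=1
step 0: (5, 1)  from 5·(1,0) + (0,1)
step 1: (51, 10)  from 10·(5,1) + (1,0)
(x₁, y₁) = (51, 10);  51² − 26·10² = 1 ✓
n=2: (51,10)∘(51,10) = (51·51+26·10·10, 51·10+10·51) = (5201,1020)
n=3: (5201,1020)∘(51,10) = (51·5201+26·10·1020, 51·1020+10·5201) = (530451,104030)
n=4: (530451,104030)∘(51,10) = (51·530451+26·10·104030, 51·104030+10·530451) = (54100801,10610040)
n=5: (54100801,10610040)∘(51,10) = (51·54100801+26·10·10610040, 51·10610040+10·54100801) = (5517751251,1082120050)

51 10
5201 1020
530451 104030
54100801 10610040
5517751251 1082120050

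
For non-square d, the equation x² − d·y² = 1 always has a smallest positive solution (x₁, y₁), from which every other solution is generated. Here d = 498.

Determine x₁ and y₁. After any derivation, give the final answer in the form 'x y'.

d=498: √d = [22; 3,6,22,6,3,44] (ℓ=6, even), read p_5/q_5
k=0  a_k=22  p_k/q_k = 22/1
k=1  a_k=3  p_k/q_k = 67/3
k=2  a_k=6  p_k/q_k = 424/19
k=3  a_k=22  p_k/q_k = 9395/421
k=4  a_k=6  p_k/q_k = 56794/2545
k=5  a_k=3  p_k/q_k = 179777/8056
fundamental: x₁=179777, y₁=8056  (since 32319769729 − 498·64899136 = 1)

179777 8056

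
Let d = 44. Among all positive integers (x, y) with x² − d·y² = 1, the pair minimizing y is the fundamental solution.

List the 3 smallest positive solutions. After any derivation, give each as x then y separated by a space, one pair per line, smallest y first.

√44 → a₀=6, period (1,1,1,2,1,1,1,12); ℓ=8 even so k=7
step 0: (6, 1)  from 6·(1,0) + (0,1)
…
step 6: (126, 19)  from 1·(73,11) + (53,8)
step 7: (199, 30)  from 1·(126,19) + (73,11)
fundamental: x₁=199, y₁=30  (since 39601 − 44·900 = 1)
n=2: (199,30)∘(199,30) = (199·199+44·30·30, 199·30+30·199) = (79201,11940)
n=3: (79201,11940)∘(199,30) = (199·79201+44·30·11940, 199·11940+30·79201) = (31521799,4752090)

199 30
79201 11940
31521799 4752090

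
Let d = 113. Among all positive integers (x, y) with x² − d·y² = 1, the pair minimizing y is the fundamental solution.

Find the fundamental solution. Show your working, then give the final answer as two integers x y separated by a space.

1204353 113296

d=113: √d = [10; 1,1,1,2,2,1,1,1,20] (ℓ=9, odd), read p_17/q_17
a_0=10:  p_0=10·1+0=10,  q_0=10·0+1=1
…
a_3=1:  p_3=1·21+11=32,  q_3=1·2+1=3
a_4=2:  p_4=2·32+21=85,  q_4=2·3+2=8
a_5=2:  p_5=2·85+32=202,  q_5=2·8+3=19
…
a_11=1:  p_11=1·16785+16009=32794,  q_11=1·1579+1506=3085
a_12=1:  p_12=1·32794+16785=49579,  q_12=1·3085+1579=4664
a_13=2:  p_13=2·49579+32794=131952,  q_13=2·4664+3085=12413
…
a_15=1:  p_15=1·313483+131952=445435,  q_15=1·29490+12413=41903
a_16=1:  p_16=1·445435+313483=758918,  q_16=1·41903+29490=71393
a_17=1:  p_17=1·758918+445435=1204353,  q_17=1·71393+41903=113296
fundamental: x₁=1204353, y₁=113296  (since 1450466148609 − 113·12835983616 = 1)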